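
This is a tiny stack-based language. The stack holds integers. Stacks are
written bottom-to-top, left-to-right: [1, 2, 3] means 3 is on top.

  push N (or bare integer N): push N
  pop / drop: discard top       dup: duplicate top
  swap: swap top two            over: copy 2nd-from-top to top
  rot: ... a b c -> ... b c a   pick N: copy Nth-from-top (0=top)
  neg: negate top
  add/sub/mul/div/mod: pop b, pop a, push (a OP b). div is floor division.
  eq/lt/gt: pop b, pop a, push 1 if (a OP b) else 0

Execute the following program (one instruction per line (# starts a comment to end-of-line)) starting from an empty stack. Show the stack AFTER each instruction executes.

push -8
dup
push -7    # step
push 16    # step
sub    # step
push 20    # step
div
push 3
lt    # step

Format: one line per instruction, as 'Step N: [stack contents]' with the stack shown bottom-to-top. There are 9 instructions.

Step 1: [-8]
Step 2: [-8, -8]
Step 3: [-8, -8, -7]
Step 4: [-8, -8, -7, 16]
Step 5: [-8, -8, -23]
Step 6: [-8, -8, -23, 20]
Step 7: [-8, -8, -2]
Step 8: [-8, -8, -2, 3]
Step 9: [-8, -8, 1]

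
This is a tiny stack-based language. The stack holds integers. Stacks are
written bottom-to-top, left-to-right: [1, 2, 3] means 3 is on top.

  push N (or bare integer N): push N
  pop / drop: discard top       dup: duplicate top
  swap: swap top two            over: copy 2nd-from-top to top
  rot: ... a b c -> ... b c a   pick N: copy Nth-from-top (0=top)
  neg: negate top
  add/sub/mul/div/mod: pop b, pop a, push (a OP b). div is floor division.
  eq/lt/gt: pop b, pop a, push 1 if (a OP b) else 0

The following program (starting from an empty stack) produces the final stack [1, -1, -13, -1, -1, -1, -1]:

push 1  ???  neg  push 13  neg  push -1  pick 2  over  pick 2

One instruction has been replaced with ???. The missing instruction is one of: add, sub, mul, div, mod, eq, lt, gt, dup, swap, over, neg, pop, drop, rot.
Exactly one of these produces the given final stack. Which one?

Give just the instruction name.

Stack before ???: [1]
Stack after ???:  [1, 1]
The instruction that transforms [1] -> [1, 1] is: dup

Answer: dup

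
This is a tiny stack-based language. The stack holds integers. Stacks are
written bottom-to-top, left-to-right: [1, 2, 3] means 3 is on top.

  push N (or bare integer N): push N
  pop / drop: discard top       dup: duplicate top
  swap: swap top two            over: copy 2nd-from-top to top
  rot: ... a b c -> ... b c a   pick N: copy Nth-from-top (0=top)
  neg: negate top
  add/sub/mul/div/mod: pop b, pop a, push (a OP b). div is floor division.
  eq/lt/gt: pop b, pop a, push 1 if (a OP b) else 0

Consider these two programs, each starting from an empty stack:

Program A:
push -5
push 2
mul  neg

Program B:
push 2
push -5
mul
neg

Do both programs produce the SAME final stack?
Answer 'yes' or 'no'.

Program A trace:
  After 'push -5': [-5]
  After 'push 2': [-5, 2]
  After 'mul': [-10]
  After 'neg': [10]
Program A final stack: [10]

Program B trace:
  After 'push 2': [2]
  After 'push -5': [2, -5]
  After 'mul': [-10]
  After 'neg': [10]
Program B final stack: [10]
Same: yes

Answer: yes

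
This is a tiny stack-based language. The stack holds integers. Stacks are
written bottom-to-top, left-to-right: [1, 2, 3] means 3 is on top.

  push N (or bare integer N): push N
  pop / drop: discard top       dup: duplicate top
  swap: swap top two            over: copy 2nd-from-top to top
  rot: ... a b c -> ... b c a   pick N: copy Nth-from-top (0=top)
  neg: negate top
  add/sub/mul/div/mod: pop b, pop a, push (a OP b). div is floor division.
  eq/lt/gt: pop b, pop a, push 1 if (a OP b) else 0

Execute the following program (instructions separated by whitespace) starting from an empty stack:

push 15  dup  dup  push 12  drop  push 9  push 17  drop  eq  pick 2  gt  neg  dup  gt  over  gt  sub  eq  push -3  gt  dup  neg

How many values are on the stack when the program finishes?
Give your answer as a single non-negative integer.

Answer: 2

Derivation:
After 'push 15': stack = [15] (depth 1)
After 'dup': stack = [15, 15] (depth 2)
After 'dup': stack = [15, 15, 15] (depth 3)
After 'push 12': stack = [15, 15, 15, 12] (depth 4)
After 'drop': stack = [15, 15, 15] (depth 3)
After 'push 9': stack = [15, 15, 15, 9] (depth 4)
After 'push 17': stack = [15, 15, 15, 9, 17] (depth 5)
After 'drop': stack = [15, 15, 15, 9] (depth 4)
After 'eq': stack = [15, 15, 0] (depth 3)
After 'pick 2': stack = [15, 15, 0, 15] (depth 4)
  ...
After 'dup': stack = [15, 15, 0, 0] (depth 4)
After 'gt': stack = [15, 15, 0] (depth 3)
After 'over': stack = [15, 15, 0, 15] (depth 4)
After 'gt': stack = [15, 15, 0] (depth 3)
After 'sub': stack = [15, 15] (depth 2)
After 'eq': stack = [1] (depth 1)
After 'push -3': stack = [1, -3] (depth 2)
After 'gt': stack = [1] (depth 1)
After 'dup': stack = [1, 1] (depth 2)
After 'neg': stack = [1, -1] (depth 2)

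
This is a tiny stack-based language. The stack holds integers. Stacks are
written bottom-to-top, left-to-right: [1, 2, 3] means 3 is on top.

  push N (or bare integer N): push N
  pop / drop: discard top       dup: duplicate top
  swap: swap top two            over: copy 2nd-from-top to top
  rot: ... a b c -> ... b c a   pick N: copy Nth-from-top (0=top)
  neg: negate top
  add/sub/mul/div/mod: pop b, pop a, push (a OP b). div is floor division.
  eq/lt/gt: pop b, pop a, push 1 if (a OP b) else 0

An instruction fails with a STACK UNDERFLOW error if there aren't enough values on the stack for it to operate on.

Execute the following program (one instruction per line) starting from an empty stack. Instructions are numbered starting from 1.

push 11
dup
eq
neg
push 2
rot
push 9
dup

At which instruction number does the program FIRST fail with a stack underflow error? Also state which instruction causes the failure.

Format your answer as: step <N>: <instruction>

Answer: step 6: rot

Derivation:
Step 1 ('push 11'): stack = [11], depth = 1
Step 2 ('dup'): stack = [11, 11], depth = 2
Step 3 ('eq'): stack = [1], depth = 1
Step 4 ('neg'): stack = [-1], depth = 1
Step 5 ('push 2'): stack = [-1, 2], depth = 2
Step 6 ('rot'): needs 3 value(s) but depth is 2 — STACK UNDERFLOW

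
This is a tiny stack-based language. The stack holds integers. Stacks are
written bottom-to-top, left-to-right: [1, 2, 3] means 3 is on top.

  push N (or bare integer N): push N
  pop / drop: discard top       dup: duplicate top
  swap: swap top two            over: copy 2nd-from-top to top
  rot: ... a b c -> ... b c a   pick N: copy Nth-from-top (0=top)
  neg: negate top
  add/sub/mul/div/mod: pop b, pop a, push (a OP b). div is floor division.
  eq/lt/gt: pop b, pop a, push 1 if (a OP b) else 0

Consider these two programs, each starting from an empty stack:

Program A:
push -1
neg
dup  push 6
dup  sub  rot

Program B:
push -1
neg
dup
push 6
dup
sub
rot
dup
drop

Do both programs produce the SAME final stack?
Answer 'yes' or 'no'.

Answer: yes

Derivation:
Program A trace:
  After 'push -1': [-1]
  After 'neg': [1]
  After 'dup': [1, 1]
  After 'push 6': [1, 1, 6]
  After 'dup': [1, 1, 6, 6]
  After 'sub': [1, 1, 0]
  After 'rot': [1, 0, 1]
Program A final stack: [1, 0, 1]

Program B trace:
  After 'push -1': [-1]
  After 'neg': [1]
  After 'dup': [1, 1]
  After 'push 6': [1, 1, 6]
  After 'dup': [1, 1, 6, 6]
  After 'sub': [1, 1, 0]
  After 'rot': [1, 0, 1]
  After 'dup': [1, 0, 1, 1]
  After 'drop': [1, 0, 1]
Program B final stack: [1, 0, 1]
Same: yes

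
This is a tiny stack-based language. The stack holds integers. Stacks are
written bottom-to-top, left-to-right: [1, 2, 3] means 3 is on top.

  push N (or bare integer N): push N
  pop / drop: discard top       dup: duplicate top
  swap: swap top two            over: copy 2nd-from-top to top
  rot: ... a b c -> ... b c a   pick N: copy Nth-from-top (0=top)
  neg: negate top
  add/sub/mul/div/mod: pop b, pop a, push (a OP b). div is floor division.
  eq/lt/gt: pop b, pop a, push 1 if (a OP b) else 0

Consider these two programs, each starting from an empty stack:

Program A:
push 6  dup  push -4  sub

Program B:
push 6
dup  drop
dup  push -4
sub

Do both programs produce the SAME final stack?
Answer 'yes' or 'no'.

Answer: yes

Derivation:
Program A trace:
  After 'push 6': [6]
  After 'dup': [6, 6]
  After 'push -4': [6, 6, -4]
  After 'sub': [6, 10]
Program A final stack: [6, 10]

Program B trace:
  After 'push 6': [6]
  After 'dup': [6, 6]
  After 'drop': [6]
  After 'dup': [6, 6]
  After 'push -4': [6, 6, -4]
  After 'sub': [6, 10]
Program B final stack: [6, 10]
Same: yes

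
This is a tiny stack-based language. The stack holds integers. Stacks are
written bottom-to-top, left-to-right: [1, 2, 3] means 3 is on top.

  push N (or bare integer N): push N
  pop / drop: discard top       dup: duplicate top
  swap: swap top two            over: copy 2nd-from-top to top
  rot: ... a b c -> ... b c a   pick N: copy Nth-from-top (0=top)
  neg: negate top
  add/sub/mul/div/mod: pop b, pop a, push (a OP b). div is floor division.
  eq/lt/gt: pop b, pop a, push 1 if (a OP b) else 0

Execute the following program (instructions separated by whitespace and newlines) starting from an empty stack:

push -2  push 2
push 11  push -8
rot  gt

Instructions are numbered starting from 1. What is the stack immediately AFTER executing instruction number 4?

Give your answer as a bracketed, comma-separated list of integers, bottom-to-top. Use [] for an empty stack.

Step 1 ('push -2'): [-2]
Step 2 ('push 2'): [-2, 2]
Step 3 ('push 11'): [-2, 2, 11]
Step 4 ('push -8'): [-2, 2, 11, -8]

Answer: [-2, 2, 11, -8]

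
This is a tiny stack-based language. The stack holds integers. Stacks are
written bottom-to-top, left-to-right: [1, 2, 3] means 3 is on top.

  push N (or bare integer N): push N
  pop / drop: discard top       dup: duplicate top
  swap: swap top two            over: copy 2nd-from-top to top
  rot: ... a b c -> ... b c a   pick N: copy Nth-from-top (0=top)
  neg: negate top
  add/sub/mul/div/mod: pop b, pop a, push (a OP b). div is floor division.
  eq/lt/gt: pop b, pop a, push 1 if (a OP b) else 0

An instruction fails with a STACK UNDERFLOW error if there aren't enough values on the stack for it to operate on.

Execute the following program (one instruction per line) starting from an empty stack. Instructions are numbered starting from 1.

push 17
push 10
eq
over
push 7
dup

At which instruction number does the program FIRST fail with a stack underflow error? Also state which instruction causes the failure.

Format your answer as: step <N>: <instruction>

Answer: step 4: over

Derivation:
Step 1 ('push 17'): stack = [17], depth = 1
Step 2 ('push 10'): stack = [17, 10], depth = 2
Step 3 ('eq'): stack = [0], depth = 1
Step 4 ('over'): needs 2 value(s) but depth is 1 — STACK UNDERFLOW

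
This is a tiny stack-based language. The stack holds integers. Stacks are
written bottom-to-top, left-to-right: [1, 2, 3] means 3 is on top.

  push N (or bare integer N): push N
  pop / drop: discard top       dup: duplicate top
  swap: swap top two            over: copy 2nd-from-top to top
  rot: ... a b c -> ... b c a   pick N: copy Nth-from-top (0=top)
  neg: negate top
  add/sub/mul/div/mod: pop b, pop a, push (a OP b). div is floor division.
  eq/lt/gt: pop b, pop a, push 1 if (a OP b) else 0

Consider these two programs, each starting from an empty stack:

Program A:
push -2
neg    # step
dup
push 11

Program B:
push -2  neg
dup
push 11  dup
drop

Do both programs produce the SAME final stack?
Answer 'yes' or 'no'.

Program A trace:
  After 'push -2': [-2]
  After 'neg': [2]
  After 'dup': [2, 2]
  After 'push 11': [2, 2, 11]
Program A final stack: [2, 2, 11]

Program B trace:
  After 'push -2': [-2]
  After 'neg': [2]
  After 'dup': [2, 2]
  After 'push 11': [2, 2, 11]
  After 'dup': [2, 2, 11, 11]
  After 'drop': [2, 2, 11]
Program B final stack: [2, 2, 11]
Same: yes

Answer: yes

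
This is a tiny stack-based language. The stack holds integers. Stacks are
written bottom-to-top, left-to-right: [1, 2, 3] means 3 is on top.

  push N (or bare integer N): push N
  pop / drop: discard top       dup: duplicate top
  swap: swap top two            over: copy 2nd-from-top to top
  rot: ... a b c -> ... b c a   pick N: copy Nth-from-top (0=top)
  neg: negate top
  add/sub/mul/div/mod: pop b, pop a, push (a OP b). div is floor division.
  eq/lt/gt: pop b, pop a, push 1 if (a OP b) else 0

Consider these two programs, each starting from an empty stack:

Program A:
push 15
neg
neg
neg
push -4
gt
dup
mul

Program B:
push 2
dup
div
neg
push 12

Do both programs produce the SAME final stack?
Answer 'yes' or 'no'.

Program A trace:
  After 'push 15': [15]
  After 'neg': [-15]
  After 'neg': [15]
  After 'neg': [-15]
  After 'push -4': [-15, -4]
  After 'gt': [0]
  After 'dup': [0, 0]
  After 'mul': [0]
Program A final stack: [0]

Program B trace:
  After 'push 2': [2]
  After 'dup': [2, 2]
  After 'div': [1]
  After 'neg': [-1]
  After 'push 12': [-1, 12]
Program B final stack: [-1, 12]
Same: no

Answer: no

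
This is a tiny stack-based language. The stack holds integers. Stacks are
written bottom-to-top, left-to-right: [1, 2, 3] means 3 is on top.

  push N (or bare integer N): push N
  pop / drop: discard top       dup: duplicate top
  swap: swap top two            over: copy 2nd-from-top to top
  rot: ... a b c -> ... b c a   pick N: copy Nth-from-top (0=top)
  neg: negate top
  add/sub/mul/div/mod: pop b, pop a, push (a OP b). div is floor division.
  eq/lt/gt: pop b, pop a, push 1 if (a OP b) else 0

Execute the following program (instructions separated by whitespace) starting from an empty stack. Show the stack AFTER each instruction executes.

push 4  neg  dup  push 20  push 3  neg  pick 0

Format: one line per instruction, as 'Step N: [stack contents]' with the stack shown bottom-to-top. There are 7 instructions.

Step 1: [4]
Step 2: [-4]
Step 3: [-4, -4]
Step 4: [-4, -4, 20]
Step 5: [-4, -4, 20, 3]
Step 6: [-4, -4, 20, -3]
Step 7: [-4, -4, 20, -3, -3]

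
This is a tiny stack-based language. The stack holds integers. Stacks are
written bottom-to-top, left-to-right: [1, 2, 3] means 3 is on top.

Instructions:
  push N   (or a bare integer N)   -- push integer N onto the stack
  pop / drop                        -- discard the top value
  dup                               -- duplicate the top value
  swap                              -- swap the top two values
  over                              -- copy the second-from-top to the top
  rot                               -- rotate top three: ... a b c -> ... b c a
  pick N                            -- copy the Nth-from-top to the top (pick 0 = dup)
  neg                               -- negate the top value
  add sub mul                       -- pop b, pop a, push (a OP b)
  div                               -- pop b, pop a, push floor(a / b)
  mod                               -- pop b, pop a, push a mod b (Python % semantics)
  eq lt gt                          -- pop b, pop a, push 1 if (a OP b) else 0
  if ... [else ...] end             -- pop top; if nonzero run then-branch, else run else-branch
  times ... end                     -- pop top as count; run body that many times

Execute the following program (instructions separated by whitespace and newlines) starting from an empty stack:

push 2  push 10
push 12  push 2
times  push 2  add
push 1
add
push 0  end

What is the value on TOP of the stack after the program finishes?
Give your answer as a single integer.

Answer: 0

Derivation:
After 'push 2': [2]
After 'push 10': [2, 10]
After 'push 12': [2, 10, 12]
After 'push 2': [2, 10, 12, 2]
After 'times': [2, 10, 12]
After 'push 2': [2, 10, 12, 2]
After 'add': [2, 10, 14]
After 'push 1': [2, 10, 14, 1]
After 'add': [2, 10, 15]
After 'push 0': [2, 10, 15, 0]
After 'push 2': [2, 10, 15, 0, 2]
After 'add': [2, 10, 15, 2]
After 'push 1': [2, 10, 15, 2, 1]
After 'add': [2, 10, 15, 3]
After 'push 0': [2, 10, 15, 3, 0]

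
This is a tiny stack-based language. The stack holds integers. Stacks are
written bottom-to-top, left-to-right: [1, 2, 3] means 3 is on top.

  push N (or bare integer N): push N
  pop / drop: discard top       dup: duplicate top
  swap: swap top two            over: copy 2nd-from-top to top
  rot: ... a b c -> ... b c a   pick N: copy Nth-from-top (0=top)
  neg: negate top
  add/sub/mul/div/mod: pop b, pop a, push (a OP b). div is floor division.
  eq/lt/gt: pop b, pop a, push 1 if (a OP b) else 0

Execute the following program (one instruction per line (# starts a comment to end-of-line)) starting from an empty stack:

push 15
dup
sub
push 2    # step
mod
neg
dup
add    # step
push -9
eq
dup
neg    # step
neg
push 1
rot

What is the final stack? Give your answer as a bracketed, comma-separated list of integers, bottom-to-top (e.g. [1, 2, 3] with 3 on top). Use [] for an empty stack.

After 'push 15': [15]
After 'dup': [15, 15]
After 'sub': [0]
After 'push 2': [0, 2]
After 'mod': [0]
After 'neg': [0]
After 'dup': [0, 0]
After 'add': [0]
After 'push -9': [0, -9]
After 'eq': [0]
After 'dup': [0, 0]
After 'neg': [0, 0]
After 'neg': [0, 0]
After 'push 1': [0, 0, 1]
After 'rot': [0, 1, 0]

Answer: [0, 1, 0]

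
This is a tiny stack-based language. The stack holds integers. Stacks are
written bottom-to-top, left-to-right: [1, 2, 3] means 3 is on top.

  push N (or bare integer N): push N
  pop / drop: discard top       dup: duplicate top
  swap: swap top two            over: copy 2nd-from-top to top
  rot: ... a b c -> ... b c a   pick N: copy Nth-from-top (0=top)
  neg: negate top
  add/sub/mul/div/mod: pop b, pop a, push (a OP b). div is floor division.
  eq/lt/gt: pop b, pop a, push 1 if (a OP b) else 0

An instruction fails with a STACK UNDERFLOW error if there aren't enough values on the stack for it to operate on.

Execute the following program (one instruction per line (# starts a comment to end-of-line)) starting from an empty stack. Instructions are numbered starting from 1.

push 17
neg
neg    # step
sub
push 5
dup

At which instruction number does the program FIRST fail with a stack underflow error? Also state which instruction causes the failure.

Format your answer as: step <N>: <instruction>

Answer: step 4: sub

Derivation:
Step 1 ('push 17'): stack = [17], depth = 1
Step 2 ('neg'): stack = [-17], depth = 1
Step 3 ('neg'): stack = [17], depth = 1
Step 4 ('sub'): needs 2 value(s) but depth is 1 — STACK UNDERFLOW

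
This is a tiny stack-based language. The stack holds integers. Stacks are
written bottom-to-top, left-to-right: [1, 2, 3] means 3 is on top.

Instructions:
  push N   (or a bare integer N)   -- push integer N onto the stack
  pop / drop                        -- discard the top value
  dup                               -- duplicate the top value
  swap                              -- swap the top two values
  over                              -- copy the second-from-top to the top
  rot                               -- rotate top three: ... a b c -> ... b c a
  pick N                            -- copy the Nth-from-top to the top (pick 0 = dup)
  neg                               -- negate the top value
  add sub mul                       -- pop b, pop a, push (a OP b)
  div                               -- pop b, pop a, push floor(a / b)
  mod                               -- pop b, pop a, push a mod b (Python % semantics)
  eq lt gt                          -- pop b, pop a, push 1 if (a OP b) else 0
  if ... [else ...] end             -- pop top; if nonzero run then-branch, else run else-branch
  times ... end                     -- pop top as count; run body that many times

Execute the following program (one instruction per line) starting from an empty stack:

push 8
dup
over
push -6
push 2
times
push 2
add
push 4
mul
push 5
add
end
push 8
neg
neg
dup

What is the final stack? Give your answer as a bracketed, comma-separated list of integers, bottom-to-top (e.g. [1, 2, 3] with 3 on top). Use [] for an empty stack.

Answer: [8, 8, 8, -31, 8, 8]

Derivation:
After 'push 8': [8]
After 'dup': [8, 8]
After 'over': [8, 8, 8]
After 'push -6': [8, 8, 8, -6]
After 'push 2': [8, 8, 8, -6, 2]
After 'times': [8, 8, 8, -6]
After 'push 2': [8, 8, 8, -6, 2]
After 'add': [8, 8, 8, -4]
After 'push 4': [8, 8, 8, -4, 4]
After 'mul': [8, 8, 8, -16]
After 'push 5': [8, 8, 8, -16, 5]
After 'add': [8, 8, 8, -11]
After 'push 2': [8, 8, 8, -11, 2]
After 'add': [8, 8, 8, -9]
After 'push 4': [8, 8, 8, -9, 4]
After 'mul': [8, 8, 8, -36]
After 'push 5': [8, 8, 8, -36, 5]
After 'add': [8, 8, 8, -31]
After 'push 8': [8, 8, 8, -31, 8]
After 'neg': [8, 8, 8, -31, -8]
After 'neg': [8, 8, 8, -31, 8]
After 'dup': [8, 8, 8, -31, 8, 8]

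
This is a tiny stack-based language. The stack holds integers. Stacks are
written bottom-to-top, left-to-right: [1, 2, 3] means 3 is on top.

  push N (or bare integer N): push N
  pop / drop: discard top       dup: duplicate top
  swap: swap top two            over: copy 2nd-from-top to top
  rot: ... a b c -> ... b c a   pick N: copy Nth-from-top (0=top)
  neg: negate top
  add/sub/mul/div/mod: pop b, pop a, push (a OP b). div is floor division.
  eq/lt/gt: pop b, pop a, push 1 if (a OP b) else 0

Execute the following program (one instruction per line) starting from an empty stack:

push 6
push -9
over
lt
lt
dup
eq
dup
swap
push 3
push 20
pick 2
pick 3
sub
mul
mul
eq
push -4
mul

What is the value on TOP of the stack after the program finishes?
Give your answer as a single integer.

Answer: 0

Derivation:
After 'push 6': [6]
After 'push -9': [6, -9]
After 'over': [6, -9, 6]
After 'lt': [6, 1]
After 'lt': [0]
After 'dup': [0, 0]
After 'eq': [1]
After 'dup': [1, 1]
After 'swap': [1, 1]
After 'push 3': [1, 1, 3]
After 'push 20': [1, 1, 3, 20]
After 'pick 2': [1, 1, 3, 20, 1]
After 'pick 3': [1, 1, 3, 20, 1, 1]
After 'sub': [1, 1, 3, 20, 0]
After 'mul': [1, 1, 3, 0]
After 'mul': [1, 1, 0]
After 'eq': [1, 0]
After 'push -4': [1, 0, -4]
After 'mul': [1, 0]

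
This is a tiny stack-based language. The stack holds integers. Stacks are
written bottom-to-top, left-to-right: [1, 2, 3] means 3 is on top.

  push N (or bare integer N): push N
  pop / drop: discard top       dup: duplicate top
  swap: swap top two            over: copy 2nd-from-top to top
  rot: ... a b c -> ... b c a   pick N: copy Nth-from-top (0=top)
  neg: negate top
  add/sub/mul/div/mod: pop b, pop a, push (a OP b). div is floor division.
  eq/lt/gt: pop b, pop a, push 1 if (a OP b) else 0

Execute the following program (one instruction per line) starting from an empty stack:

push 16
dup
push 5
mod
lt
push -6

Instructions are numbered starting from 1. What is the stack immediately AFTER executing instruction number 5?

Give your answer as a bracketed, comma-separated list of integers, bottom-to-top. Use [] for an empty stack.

Answer: [0]

Derivation:
Step 1 ('push 16'): [16]
Step 2 ('dup'): [16, 16]
Step 3 ('push 5'): [16, 16, 5]
Step 4 ('mod'): [16, 1]
Step 5 ('lt'): [0]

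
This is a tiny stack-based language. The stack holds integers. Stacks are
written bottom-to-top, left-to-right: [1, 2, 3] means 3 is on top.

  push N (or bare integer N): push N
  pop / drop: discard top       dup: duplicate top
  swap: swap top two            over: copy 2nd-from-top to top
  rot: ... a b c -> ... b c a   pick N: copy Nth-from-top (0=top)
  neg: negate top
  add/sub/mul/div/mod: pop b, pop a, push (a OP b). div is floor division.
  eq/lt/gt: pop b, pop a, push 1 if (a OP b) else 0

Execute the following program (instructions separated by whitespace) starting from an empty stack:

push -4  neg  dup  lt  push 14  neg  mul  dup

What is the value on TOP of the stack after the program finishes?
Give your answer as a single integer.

Answer: 0

Derivation:
After 'push -4': [-4]
After 'neg': [4]
After 'dup': [4, 4]
After 'lt': [0]
After 'push 14': [0, 14]
After 'neg': [0, -14]
After 'mul': [0]
After 'dup': [0, 0]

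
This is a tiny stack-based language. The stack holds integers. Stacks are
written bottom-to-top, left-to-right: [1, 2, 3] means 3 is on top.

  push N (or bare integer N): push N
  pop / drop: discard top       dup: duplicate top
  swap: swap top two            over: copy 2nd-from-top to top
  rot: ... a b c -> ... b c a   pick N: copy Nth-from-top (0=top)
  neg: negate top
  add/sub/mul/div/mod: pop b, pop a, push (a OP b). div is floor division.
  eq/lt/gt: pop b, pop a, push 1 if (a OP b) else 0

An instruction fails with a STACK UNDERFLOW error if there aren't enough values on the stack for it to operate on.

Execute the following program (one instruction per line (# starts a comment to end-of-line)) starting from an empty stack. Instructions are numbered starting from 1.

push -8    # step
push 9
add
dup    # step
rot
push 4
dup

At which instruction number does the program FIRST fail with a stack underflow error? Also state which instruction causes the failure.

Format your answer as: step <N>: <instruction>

Answer: step 5: rot

Derivation:
Step 1 ('push -8'): stack = [-8], depth = 1
Step 2 ('push 9'): stack = [-8, 9], depth = 2
Step 3 ('add'): stack = [1], depth = 1
Step 4 ('dup'): stack = [1, 1], depth = 2
Step 5 ('rot'): needs 3 value(s) but depth is 2 — STACK UNDERFLOW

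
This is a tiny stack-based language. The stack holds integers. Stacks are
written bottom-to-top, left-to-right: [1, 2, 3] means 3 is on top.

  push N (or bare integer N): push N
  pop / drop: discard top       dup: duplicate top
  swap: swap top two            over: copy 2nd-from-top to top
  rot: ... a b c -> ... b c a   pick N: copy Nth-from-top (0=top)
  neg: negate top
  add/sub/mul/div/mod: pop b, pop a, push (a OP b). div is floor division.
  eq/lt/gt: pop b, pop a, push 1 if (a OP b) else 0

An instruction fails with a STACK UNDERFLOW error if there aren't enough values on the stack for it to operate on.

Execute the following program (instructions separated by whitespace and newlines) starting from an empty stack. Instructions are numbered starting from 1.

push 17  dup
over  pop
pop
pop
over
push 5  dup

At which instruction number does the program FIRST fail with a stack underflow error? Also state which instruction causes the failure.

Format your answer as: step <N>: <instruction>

Step 1 ('push 17'): stack = [17], depth = 1
Step 2 ('dup'): stack = [17, 17], depth = 2
Step 3 ('over'): stack = [17, 17, 17], depth = 3
Step 4 ('pop'): stack = [17, 17], depth = 2
Step 5 ('pop'): stack = [17], depth = 1
Step 6 ('pop'): stack = [], depth = 0
Step 7 ('over'): needs 2 value(s) but depth is 0 — STACK UNDERFLOW

Answer: step 7: over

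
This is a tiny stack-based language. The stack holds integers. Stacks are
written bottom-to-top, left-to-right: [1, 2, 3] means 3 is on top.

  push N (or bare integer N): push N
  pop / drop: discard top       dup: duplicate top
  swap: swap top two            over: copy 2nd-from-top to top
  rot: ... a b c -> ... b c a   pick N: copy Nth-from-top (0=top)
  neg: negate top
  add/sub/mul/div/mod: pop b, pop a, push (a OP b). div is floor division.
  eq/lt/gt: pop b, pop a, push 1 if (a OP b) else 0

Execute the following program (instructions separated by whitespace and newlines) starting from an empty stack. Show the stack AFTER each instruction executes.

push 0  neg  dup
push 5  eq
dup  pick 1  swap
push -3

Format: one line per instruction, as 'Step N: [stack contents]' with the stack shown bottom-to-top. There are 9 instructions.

Step 1: [0]
Step 2: [0]
Step 3: [0, 0]
Step 4: [0, 0, 5]
Step 5: [0, 0]
Step 6: [0, 0, 0]
Step 7: [0, 0, 0, 0]
Step 8: [0, 0, 0, 0]
Step 9: [0, 0, 0, 0, -3]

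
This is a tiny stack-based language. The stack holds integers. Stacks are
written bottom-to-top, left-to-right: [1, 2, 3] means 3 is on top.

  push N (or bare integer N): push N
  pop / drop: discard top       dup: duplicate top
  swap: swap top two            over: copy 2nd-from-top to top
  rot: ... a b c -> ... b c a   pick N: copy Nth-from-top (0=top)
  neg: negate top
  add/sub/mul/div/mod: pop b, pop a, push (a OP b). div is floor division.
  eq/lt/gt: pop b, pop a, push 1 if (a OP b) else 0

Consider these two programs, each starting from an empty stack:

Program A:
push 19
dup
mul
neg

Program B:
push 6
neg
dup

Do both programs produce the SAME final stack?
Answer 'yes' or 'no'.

Answer: no

Derivation:
Program A trace:
  After 'push 19': [19]
  After 'dup': [19, 19]
  After 'mul': [361]
  After 'neg': [-361]
Program A final stack: [-361]

Program B trace:
  After 'push 6': [6]
  After 'neg': [-6]
  After 'dup': [-6, -6]
Program B final stack: [-6, -6]
Same: no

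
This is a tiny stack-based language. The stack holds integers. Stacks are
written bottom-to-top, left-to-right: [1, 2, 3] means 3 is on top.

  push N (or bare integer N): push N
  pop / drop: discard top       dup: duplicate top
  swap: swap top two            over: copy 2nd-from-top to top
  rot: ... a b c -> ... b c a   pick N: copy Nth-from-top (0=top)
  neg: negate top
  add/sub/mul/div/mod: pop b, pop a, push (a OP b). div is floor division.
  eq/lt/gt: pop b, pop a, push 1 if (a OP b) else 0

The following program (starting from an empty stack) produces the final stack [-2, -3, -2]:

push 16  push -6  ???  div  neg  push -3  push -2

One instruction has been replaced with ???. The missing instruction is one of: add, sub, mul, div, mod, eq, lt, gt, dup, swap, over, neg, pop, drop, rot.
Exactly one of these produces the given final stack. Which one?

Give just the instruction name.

Answer: neg

Derivation:
Stack before ???: [16, -6]
Stack after ???:  [16, 6]
The instruction that transforms [16, -6] -> [16, 6] is: neg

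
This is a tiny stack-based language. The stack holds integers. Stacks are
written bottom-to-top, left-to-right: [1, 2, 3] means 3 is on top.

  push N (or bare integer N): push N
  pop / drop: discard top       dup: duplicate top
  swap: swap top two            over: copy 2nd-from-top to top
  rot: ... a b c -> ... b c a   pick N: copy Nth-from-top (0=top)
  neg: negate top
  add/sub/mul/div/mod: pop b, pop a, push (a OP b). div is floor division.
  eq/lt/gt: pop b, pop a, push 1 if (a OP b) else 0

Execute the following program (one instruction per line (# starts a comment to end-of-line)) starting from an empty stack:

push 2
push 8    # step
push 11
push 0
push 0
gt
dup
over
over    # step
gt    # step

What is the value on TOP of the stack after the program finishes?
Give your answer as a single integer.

Answer: 0

Derivation:
After 'push 2': [2]
After 'push 8': [2, 8]
After 'push 11': [2, 8, 11]
After 'push 0': [2, 8, 11, 0]
After 'push 0': [2, 8, 11, 0, 0]
After 'gt': [2, 8, 11, 0]
After 'dup': [2, 8, 11, 0, 0]
After 'over': [2, 8, 11, 0, 0, 0]
After 'over': [2, 8, 11, 0, 0, 0, 0]
After 'gt': [2, 8, 11, 0, 0, 0]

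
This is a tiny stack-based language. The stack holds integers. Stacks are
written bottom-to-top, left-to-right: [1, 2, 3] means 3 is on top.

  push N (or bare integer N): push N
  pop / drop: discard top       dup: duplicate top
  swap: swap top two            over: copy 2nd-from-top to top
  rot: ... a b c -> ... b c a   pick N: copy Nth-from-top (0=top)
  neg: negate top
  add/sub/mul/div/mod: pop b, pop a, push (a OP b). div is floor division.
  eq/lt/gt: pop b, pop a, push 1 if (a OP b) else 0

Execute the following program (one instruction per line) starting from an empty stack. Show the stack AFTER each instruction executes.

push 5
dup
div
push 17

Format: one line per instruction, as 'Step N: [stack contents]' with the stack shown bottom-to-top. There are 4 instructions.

Step 1: [5]
Step 2: [5, 5]
Step 3: [1]
Step 4: [1, 17]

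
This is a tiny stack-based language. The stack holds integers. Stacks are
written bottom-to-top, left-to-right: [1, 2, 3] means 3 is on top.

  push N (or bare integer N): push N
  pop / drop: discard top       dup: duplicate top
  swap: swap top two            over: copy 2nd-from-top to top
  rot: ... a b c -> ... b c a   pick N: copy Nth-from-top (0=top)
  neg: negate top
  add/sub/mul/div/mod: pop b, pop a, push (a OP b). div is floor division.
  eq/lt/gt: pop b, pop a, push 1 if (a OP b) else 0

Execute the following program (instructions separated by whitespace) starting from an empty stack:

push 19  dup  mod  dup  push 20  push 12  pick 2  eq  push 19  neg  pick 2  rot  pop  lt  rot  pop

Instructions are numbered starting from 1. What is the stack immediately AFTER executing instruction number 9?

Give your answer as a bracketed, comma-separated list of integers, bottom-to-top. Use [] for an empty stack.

Answer: [0, 0, 20, 0, 19]

Derivation:
Step 1 ('push 19'): [19]
Step 2 ('dup'): [19, 19]
Step 3 ('mod'): [0]
Step 4 ('dup'): [0, 0]
Step 5 ('push 20'): [0, 0, 20]
Step 6 ('push 12'): [0, 0, 20, 12]
Step 7 ('pick 2'): [0, 0, 20, 12, 0]
Step 8 ('eq'): [0, 0, 20, 0]
Step 9 ('push 19'): [0, 0, 20, 0, 19]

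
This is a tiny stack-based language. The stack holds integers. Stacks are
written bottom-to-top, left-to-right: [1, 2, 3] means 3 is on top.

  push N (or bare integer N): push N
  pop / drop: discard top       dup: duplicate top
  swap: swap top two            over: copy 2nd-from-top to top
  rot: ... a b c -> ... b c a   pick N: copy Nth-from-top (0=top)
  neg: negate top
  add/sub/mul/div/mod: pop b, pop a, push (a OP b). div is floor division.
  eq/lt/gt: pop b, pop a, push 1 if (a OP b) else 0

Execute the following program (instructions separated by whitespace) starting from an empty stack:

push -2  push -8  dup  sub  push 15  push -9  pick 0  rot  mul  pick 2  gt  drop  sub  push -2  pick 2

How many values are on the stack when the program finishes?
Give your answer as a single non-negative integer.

After 'push -2': stack = [-2] (depth 1)
After 'push -8': stack = [-2, -8] (depth 2)
After 'dup': stack = [-2, -8, -8] (depth 3)
After 'sub': stack = [-2, 0] (depth 2)
After 'push 15': stack = [-2, 0, 15] (depth 3)
After 'push -9': stack = [-2, 0, 15, -9] (depth 4)
After 'pick 0': stack = [-2, 0, 15, -9, -9] (depth 5)
After 'rot': stack = [-2, 0, -9, -9, 15] (depth 5)
After 'mul': stack = [-2, 0, -9, -135] (depth 4)
After 'pick 2': stack = [-2, 0, -9, -135, 0] (depth 5)
After 'gt': stack = [-2, 0, -9, 0] (depth 4)
After 'drop': stack = [-2, 0, -9] (depth 3)
After 'sub': stack = [-2, 9] (depth 2)
After 'push -2': stack = [-2, 9, -2] (depth 3)
After 'pick 2': stack = [-2, 9, -2, -2] (depth 4)

Answer: 4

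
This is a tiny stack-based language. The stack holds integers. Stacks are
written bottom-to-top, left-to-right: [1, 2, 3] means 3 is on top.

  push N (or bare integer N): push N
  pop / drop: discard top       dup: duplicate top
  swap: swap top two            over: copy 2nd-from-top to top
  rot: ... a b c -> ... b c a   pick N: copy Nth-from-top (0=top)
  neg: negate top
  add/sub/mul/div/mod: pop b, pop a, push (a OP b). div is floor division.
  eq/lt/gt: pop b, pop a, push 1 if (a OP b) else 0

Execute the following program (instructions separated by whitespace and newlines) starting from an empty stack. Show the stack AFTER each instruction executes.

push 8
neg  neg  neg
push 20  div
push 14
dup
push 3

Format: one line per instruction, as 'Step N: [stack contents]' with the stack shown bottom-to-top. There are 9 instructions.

Step 1: [8]
Step 2: [-8]
Step 3: [8]
Step 4: [-8]
Step 5: [-8, 20]
Step 6: [-1]
Step 7: [-1, 14]
Step 8: [-1, 14, 14]
Step 9: [-1, 14, 14, 3]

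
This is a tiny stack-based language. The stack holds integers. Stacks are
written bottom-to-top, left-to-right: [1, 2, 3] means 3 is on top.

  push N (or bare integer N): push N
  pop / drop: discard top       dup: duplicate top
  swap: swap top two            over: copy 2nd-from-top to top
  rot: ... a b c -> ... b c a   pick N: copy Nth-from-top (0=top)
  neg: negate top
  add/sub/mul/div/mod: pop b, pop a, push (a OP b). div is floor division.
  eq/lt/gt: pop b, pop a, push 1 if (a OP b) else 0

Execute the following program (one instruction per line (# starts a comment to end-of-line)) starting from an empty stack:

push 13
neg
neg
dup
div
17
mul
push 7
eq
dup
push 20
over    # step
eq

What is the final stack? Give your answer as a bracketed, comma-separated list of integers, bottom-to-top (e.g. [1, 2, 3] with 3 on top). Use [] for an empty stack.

After 'push 13': [13]
After 'neg': [-13]
After 'neg': [13]
After 'dup': [13, 13]
After 'div': [1]
After 'push 17': [1, 17]
After 'mul': [17]
After 'push 7': [17, 7]
After 'eq': [0]
After 'dup': [0, 0]
After 'push 20': [0, 0, 20]
After 'over': [0, 0, 20, 0]
After 'eq': [0, 0, 0]

Answer: [0, 0, 0]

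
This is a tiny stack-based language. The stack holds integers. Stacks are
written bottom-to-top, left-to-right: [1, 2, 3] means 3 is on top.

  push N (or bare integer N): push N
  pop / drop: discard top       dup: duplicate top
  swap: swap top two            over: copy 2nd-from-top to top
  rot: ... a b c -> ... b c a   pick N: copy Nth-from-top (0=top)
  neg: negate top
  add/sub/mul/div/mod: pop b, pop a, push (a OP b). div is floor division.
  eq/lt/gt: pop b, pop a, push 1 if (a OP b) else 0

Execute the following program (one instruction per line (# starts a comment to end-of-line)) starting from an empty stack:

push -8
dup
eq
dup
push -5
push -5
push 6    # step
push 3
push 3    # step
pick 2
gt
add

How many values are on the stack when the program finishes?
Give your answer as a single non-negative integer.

After 'push -8': stack = [-8] (depth 1)
After 'dup': stack = [-8, -8] (depth 2)
After 'eq': stack = [1] (depth 1)
After 'dup': stack = [1, 1] (depth 2)
After 'push -5': stack = [1, 1, -5] (depth 3)
After 'push -5': stack = [1, 1, -5, -5] (depth 4)
After 'push 6': stack = [1, 1, -5, -5, 6] (depth 5)
After 'push 3': stack = [1, 1, -5, -5, 6, 3] (depth 6)
After 'push 3': stack = [1, 1, -5, -5, 6, 3, 3] (depth 7)
After 'pick 2': stack = [1, 1, -5, -5, 6, 3, 3, 6] (depth 8)
After 'gt': stack = [1, 1, -5, -5, 6, 3, 0] (depth 7)
After 'add': stack = [1, 1, -5, -5, 6, 3] (depth 6)

Answer: 6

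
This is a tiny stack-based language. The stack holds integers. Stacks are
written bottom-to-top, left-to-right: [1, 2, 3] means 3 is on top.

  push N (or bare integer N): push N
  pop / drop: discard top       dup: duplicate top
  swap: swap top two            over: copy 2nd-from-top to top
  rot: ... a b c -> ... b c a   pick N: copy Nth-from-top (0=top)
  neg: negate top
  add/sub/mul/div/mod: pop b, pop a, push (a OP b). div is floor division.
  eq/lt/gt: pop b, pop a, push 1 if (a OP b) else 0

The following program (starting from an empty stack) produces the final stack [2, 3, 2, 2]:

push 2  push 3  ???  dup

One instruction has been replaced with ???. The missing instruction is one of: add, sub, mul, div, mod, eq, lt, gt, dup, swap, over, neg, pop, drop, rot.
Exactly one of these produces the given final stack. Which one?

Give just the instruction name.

Stack before ???: [2, 3]
Stack after ???:  [2, 3, 2]
The instruction that transforms [2, 3] -> [2, 3, 2] is: over

Answer: over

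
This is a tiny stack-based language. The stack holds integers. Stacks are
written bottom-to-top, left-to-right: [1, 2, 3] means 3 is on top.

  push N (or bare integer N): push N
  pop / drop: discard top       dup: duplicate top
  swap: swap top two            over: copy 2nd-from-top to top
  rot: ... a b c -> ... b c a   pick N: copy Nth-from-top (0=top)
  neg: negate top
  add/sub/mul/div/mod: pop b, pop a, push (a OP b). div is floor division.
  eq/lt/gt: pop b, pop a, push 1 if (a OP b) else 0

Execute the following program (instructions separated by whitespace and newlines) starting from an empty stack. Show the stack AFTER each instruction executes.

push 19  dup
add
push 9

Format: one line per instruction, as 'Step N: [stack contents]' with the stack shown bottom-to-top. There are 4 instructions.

Step 1: [19]
Step 2: [19, 19]
Step 3: [38]
Step 4: [38, 9]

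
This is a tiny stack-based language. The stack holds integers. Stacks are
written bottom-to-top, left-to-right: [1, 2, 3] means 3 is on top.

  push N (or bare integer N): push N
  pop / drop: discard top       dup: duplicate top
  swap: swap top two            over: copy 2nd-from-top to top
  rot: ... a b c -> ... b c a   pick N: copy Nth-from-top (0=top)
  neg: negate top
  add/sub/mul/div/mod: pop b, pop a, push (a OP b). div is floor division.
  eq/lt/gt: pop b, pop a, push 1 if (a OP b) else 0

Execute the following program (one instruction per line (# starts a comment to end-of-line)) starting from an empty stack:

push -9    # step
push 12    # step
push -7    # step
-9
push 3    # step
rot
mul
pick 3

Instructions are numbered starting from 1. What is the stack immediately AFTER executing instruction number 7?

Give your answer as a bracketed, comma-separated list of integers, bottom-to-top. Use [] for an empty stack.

Answer: [-9, 12, -9, -21]

Derivation:
Step 1 ('push -9'): [-9]
Step 2 ('push 12'): [-9, 12]
Step 3 ('push -7'): [-9, 12, -7]
Step 4 ('-9'): [-9, 12, -7, -9]
Step 5 ('push 3'): [-9, 12, -7, -9, 3]
Step 6 ('rot'): [-9, 12, -9, 3, -7]
Step 7 ('mul'): [-9, 12, -9, -21]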